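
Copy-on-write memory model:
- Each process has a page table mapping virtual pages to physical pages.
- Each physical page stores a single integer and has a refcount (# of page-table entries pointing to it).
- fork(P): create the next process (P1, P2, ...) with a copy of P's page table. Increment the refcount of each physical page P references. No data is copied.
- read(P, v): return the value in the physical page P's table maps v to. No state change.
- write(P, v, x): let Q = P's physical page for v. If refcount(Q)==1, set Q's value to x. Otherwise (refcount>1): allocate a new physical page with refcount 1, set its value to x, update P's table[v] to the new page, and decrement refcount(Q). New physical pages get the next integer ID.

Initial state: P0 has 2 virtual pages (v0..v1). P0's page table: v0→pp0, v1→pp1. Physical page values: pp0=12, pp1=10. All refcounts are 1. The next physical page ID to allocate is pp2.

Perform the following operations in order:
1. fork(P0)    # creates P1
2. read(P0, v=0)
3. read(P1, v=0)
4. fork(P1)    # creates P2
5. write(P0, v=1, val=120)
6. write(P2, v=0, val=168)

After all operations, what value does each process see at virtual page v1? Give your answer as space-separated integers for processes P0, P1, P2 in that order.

Op 1: fork(P0) -> P1. 2 ppages; refcounts: pp0:2 pp1:2
Op 2: read(P0, v0) -> 12. No state change.
Op 3: read(P1, v0) -> 12. No state change.
Op 4: fork(P1) -> P2. 2 ppages; refcounts: pp0:3 pp1:3
Op 5: write(P0, v1, 120). refcount(pp1)=3>1 -> COPY to pp2. 3 ppages; refcounts: pp0:3 pp1:2 pp2:1
Op 6: write(P2, v0, 168). refcount(pp0)=3>1 -> COPY to pp3. 4 ppages; refcounts: pp0:2 pp1:2 pp2:1 pp3:1
P0: v1 -> pp2 = 120
P1: v1 -> pp1 = 10
P2: v1 -> pp1 = 10

Answer: 120 10 10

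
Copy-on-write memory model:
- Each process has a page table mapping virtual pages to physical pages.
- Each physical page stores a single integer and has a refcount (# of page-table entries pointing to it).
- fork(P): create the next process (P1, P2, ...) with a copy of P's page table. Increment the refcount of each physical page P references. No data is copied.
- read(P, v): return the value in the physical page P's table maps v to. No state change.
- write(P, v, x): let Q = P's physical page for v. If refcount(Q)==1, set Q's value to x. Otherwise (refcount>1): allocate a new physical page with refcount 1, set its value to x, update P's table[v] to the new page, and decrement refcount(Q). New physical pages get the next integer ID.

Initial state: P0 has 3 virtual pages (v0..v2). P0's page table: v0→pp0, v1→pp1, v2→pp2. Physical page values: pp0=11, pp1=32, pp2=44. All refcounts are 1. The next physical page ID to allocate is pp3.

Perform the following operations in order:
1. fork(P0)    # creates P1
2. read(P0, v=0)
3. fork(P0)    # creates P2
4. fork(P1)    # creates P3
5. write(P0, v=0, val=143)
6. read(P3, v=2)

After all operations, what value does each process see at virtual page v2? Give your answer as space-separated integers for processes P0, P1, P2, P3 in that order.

Op 1: fork(P0) -> P1. 3 ppages; refcounts: pp0:2 pp1:2 pp2:2
Op 2: read(P0, v0) -> 11. No state change.
Op 3: fork(P0) -> P2. 3 ppages; refcounts: pp0:3 pp1:3 pp2:3
Op 4: fork(P1) -> P3. 3 ppages; refcounts: pp0:4 pp1:4 pp2:4
Op 5: write(P0, v0, 143). refcount(pp0)=4>1 -> COPY to pp3. 4 ppages; refcounts: pp0:3 pp1:4 pp2:4 pp3:1
Op 6: read(P3, v2) -> 44. No state change.
P0: v2 -> pp2 = 44
P1: v2 -> pp2 = 44
P2: v2 -> pp2 = 44
P3: v2 -> pp2 = 44

Answer: 44 44 44 44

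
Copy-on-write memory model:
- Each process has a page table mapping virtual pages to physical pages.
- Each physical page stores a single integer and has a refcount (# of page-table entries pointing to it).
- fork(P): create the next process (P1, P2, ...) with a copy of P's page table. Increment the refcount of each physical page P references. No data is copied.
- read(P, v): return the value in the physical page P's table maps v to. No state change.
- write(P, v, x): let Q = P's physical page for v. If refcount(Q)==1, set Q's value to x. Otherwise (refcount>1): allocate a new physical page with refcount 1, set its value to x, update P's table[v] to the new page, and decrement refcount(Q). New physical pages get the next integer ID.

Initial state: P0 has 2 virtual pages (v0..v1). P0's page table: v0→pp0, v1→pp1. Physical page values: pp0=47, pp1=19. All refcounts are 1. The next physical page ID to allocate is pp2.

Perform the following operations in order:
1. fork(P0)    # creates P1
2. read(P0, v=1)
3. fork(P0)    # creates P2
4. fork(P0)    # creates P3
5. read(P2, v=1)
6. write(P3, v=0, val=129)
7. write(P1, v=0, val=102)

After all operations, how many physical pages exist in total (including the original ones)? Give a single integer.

Op 1: fork(P0) -> P1. 2 ppages; refcounts: pp0:2 pp1:2
Op 2: read(P0, v1) -> 19. No state change.
Op 3: fork(P0) -> P2. 2 ppages; refcounts: pp0:3 pp1:3
Op 4: fork(P0) -> P3. 2 ppages; refcounts: pp0:4 pp1:4
Op 5: read(P2, v1) -> 19. No state change.
Op 6: write(P3, v0, 129). refcount(pp0)=4>1 -> COPY to pp2. 3 ppages; refcounts: pp0:3 pp1:4 pp2:1
Op 7: write(P1, v0, 102). refcount(pp0)=3>1 -> COPY to pp3. 4 ppages; refcounts: pp0:2 pp1:4 pp2:1 pp3:1

Answer: 4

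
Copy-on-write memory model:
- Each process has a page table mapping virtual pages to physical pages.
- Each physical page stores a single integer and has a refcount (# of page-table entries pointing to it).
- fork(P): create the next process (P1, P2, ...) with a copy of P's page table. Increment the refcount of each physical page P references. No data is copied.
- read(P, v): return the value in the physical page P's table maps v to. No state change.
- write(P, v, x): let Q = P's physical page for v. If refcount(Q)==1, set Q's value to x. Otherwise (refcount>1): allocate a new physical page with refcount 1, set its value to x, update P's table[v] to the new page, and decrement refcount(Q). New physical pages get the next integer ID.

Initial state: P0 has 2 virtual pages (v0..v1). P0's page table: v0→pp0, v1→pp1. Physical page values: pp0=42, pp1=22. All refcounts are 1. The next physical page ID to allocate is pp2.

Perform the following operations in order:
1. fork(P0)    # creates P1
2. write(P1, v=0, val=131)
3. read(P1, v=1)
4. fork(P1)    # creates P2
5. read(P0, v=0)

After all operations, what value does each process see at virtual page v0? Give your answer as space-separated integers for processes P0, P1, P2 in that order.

Answer: 42 131 131

Derivation:
Op 1: fork(P0) -> P1. 2 ppages; refcounts: pp0:2 pp1:2
Op 2: write(P1, v0, 131). refcount(pp0)=2>1 -> COPY to pp2. 3 ppages; refcounts: pp0:1 pp1:2 pp2:1
Op 3: read(P1, v1) -> 22. No state change.
Op 4: fork(P1) -> P2. 3 ppages; refcounts: pp0:1 pp1:3 pp2:2
Op 5: read(P0, v0) -> 42. No state change.
P0: v0 -> pp0 = 42
P1: v0 -> pp2 = 131
P2: v0 -> pp2 = 131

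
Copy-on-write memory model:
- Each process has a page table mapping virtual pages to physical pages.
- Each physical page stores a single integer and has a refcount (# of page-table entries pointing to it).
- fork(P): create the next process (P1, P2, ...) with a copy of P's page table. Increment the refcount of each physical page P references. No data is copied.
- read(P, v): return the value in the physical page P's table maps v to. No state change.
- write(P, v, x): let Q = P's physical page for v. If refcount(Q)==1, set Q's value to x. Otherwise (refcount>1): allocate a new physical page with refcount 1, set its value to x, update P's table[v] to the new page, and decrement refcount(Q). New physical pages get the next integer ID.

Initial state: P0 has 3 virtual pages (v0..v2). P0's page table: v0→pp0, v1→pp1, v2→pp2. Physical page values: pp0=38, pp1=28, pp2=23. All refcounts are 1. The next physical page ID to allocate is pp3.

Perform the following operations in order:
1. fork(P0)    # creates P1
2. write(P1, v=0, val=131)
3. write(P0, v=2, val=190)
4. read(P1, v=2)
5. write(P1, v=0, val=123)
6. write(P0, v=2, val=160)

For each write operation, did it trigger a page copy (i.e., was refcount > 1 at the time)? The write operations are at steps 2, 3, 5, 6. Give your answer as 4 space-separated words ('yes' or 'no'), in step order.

Op 1: fork(P0) -> P1. 3 ppages; refcounts: pp0:2 pp1:2 pp2:2
Op 2: write(P1, v0, 131). refcount(pp0)=2>1 -> COPY to pp3. 4 ppages; refcounts: pp0:1 pp1:2 pp2:2 pp3:1
Op 3: write(P0, v2, 190). refcount(pp2)=2>1 -> COPY to pp4. 5 ppages; refcounts: pp0:1 pp1:2 pp2:1 pp3:1 pp4:1
Op 4: read(P1, v2) -> 23. No state change.
Op 5: write(P1, v0, 123). refcount(pp3)=1 -> write in place. 5 ppages; refcounts: pp0:1 pp1:2 pp2:1 pp3:1 pp4:1
Op 6: write(P0, v2, 160). refcount(pp4)=1 -> write in place. 5 ppages; refcounts: pp0:1 pp1:2 pp2:1 pp3:1 pp4:1

yes yes no no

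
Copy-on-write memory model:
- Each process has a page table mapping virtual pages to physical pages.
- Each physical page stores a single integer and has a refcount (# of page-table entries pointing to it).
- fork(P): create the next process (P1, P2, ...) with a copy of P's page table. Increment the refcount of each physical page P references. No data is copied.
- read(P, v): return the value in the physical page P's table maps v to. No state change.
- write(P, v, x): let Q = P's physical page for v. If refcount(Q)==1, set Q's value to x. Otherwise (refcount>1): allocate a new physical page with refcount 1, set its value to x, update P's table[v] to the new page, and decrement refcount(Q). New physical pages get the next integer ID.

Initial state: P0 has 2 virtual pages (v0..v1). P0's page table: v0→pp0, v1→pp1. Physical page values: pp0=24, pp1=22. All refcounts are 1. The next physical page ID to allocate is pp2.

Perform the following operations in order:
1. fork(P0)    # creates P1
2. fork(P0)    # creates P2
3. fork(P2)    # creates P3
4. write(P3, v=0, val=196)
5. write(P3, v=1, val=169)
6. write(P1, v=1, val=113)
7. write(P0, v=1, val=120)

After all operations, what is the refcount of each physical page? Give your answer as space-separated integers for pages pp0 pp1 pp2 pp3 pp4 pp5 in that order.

Answer: 3 1 1 1 1 1

Derivation:
Op 1: fork(P0) -> P1. 2 ppages; refcounts: pp0:2 pp1:2
Op 2: fork(P0) -> P2. 2 ppages; refcounts: pp0:3 pp1:3
Op 3: fork(P2) -> P3. 2 ppages; refcounts: pp0:4 pp1:4
Op 4: write(P3, v0, 196). refcount(pp0)=4>1 -> COPY to pp2. 3 ppages; refcounts: pp0:3 pp1:4 pp2:1
Op 5: write(P3, v1, 169). refcount(pp1)=4>1 -> COPY to pp3. 4 ppages; refcounts: pp0:3 pp1:3 pp2:1 pp3:1
Op 6: write(P1, v1, 113). refcount(pp1)=3>1 -> COPY to pp4. 5 ppages; refcounts: pp0:3 pp1:2 pp2:1 pp3:1 pp4:1
Op 7: write(P0, v1, 120). refcount(pp1)=2>1 -> COPY to pp5. 6 ppages; refcounts: pp0:3 pp1:1 pp2:1 pp3:1 pp4:1 pp5:1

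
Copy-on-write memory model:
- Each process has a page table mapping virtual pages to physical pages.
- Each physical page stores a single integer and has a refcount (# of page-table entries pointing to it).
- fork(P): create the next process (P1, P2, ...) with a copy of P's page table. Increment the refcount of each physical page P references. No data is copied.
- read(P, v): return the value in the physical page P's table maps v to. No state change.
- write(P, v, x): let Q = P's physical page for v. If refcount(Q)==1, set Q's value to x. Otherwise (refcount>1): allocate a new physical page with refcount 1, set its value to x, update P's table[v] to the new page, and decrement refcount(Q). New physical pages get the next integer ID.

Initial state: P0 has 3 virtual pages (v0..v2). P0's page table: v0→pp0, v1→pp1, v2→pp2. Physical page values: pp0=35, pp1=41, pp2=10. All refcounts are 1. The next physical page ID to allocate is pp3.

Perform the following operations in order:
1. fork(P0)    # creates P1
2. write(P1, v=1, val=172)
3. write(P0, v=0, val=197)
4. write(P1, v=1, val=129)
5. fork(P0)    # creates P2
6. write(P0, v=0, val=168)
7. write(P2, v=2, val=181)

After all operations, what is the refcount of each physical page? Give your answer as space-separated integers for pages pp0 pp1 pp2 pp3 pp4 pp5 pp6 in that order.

Answer: 1 2 2 1 1 1 1

Derivation:
Op 1: fork(P0) -> P1. 3 ppages; refcounts: pp0:2 pp1:2 pp2:2
Op 2: write(P1, v1, 172). refcount(pp1)=2>1 -> COPY to pp3. 4 ppages; refcounts: pp0:2 pp1:1 pp2:2 pp3:1
Op 3: write(P0, v0, 197). refcount(pp0)=2>1 -> COPY to pp4. 5 ppages; refcounts: pp0:1 pp1:1 pp2:2 pp3:1 pp4:1
Op 4: write(P1, v1, 129). refcount(pp3)=1 -> write in place. 5 ppages; refcounts: pp0:1 pp1:1 pp2:2 pp3:1 pp4:1
Op 5: fork(P0) -> P2. 5 ppages; refcounts: pp0:1 pp1:2 pp2:3 pp3:1 pp4:2
Op 6: write(P0, v0, 168). refcount(pp4)=2>1 -> COPY to pp5. 6 ppages; refcounts: pp0:1 pp1:2 pp2:3 pp3:1 pp4:1 pp5:1
Op 7: write(P2, v2, 181). refcount(pp2)=3>1 -> COPY to pp6. 7 ppages; refcounts: pp0:1 pp1:2 pp2:2 pp3:1 pp4:1 pp5:1 pp6:1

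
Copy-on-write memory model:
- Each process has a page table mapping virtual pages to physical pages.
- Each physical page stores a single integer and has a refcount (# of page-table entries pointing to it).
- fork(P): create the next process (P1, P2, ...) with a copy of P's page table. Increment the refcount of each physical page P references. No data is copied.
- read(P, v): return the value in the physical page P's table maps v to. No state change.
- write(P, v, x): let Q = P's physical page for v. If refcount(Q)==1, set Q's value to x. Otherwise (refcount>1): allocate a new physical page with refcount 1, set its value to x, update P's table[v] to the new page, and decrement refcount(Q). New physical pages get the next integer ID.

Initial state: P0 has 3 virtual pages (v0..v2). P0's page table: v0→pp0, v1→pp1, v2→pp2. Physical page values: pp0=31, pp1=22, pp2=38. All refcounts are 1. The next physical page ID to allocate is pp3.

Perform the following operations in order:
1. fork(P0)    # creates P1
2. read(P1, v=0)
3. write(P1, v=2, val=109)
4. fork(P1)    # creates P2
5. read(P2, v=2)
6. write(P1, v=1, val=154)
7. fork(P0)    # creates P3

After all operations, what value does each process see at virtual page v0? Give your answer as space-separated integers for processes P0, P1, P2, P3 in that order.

Op 1: fork(P0) -> P1. 3 ppages; refcounts: pp0:2 pp1:2 pp2:2
Op 2: read(P1, v0) -> 31. No state change.
Op 3: write(P1, v2, 109). refcount(pp2)=2>1 -> COPY to pp3. 4 ppages; refcounts: pp0:2 pp1:2 pp2:1 pp3:1
Op 4: fork(P1) -> P2. 4 ppages; refcounts: pp0:3 pp1:3 pp2:1 pp3:2
Op 5: read(P2, v2) -> 109. No state change.
Op 6: write(P1, v1, 154). refcount(pp1)=3>1 -> COPY to pp4. 5 ppages; refcounts: pp0:3 pp1:2 pp2:1 pp3:2 pp4:1
Op 7: fork(P0) -> P3. 5 ppages; refcounts: pp0:4 pp1:3 pp2:2 pp3:2 pp4:1
P0: v0 -> pp0 = 31
P1: v0 -> pp0 = 31
P2: v0 -> pp0 = 31
P3: v0 -> pp0 = 31

Answer: 31 31 31 31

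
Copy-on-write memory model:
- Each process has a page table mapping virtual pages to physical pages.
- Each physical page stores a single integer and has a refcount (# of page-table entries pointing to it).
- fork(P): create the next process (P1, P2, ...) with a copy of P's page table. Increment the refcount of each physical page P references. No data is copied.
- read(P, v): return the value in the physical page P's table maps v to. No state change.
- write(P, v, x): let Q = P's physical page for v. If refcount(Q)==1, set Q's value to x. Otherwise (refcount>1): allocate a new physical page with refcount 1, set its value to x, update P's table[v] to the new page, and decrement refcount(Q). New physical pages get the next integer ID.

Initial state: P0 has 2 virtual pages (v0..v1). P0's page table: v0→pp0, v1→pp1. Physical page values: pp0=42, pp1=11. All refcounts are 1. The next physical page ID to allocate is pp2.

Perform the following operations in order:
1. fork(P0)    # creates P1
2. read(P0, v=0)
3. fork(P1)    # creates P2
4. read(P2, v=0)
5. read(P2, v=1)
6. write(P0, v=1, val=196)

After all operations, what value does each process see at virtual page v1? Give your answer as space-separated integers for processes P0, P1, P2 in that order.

Answer: 196 11 11

Derivation:
Op 1: fork(P0) -> P1. 2 ppages; refcounts: pp0:2 pp1:2
Op 2: read(P0, v0) -> 42. No state change.
Op 3: fork(P1) -> P2. 2 ppages; refcounts: pp0:3 pp1:3
Op 4: read(P2, v0) -> 42. No state change.
Op 5: read(P2, v1) -> 11. No state change.
Op 6: write(P0, v1, 196). refcount(pp1)=3>1 -> COPY to pp2. 3 ppages; refcounts: pp0:3 pp1:2 pp2:1
P0: v1 -> pp2 = 196
P1: v1 -> pp1 = 11
P2: v1 -> pp1 = 11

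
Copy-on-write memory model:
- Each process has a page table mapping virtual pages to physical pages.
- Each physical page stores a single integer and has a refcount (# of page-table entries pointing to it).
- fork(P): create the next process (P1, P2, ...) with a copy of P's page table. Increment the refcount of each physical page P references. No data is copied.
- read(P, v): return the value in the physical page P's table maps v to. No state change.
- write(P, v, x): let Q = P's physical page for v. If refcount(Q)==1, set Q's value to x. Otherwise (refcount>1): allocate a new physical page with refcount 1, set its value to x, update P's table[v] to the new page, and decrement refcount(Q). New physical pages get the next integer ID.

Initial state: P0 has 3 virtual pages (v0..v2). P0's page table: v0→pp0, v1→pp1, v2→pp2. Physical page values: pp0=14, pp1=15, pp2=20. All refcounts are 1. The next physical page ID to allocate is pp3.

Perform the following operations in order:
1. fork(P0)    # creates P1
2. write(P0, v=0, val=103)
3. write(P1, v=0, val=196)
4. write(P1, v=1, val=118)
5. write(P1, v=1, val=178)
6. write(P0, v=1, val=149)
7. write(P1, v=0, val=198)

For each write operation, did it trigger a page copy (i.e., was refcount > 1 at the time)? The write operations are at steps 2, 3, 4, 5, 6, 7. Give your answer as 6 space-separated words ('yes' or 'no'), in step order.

Op 1: fork(P0) -> P1. 3 ppages; refcounts: pp0:2 pp1:2 pp2:2
Op 2: write(P0, v0, 103). refcount(pp0)=2>1 -> COPY to pp3. 4 ppages; refcounts: pp0:1 pp1:2 pp2:2 pp3:1
Op 3: write(P1, v0, 196). refcount(pp0)=1 -> write in place. 4 ppages; refcounts: pp0:1 pp1:2 pp2:2 pp3:1
Op 4: write(P1, v1, 118). refcount(pp1)=2>1 -> COPY to pp4. 5 ppages; refcounts: pp0:1 pp1:1 pp2:2 pp3:1 pp4:1
Op 5: write(P1, v1, 178). refcount(pp4)=1 -> write in place. 5 ppages; refcounts: pp0:1 pp1:1 pp2:2 pp3:1 pp4:1
Op 6: write(P0, v1, 149). refcount(pp1)=1 -> write in place. 5 ppages; refcounts: pp0:1 pp1:1 pp2:2 pp3:1 pp4:1
Op 7: write(P1, v0, 198). refcount(pp0)=1 -> write in place. 5 ppages; refcounts: pp0:1 pp1:1 pp2:2 pp3:1 pp4:1

yes no yes no no no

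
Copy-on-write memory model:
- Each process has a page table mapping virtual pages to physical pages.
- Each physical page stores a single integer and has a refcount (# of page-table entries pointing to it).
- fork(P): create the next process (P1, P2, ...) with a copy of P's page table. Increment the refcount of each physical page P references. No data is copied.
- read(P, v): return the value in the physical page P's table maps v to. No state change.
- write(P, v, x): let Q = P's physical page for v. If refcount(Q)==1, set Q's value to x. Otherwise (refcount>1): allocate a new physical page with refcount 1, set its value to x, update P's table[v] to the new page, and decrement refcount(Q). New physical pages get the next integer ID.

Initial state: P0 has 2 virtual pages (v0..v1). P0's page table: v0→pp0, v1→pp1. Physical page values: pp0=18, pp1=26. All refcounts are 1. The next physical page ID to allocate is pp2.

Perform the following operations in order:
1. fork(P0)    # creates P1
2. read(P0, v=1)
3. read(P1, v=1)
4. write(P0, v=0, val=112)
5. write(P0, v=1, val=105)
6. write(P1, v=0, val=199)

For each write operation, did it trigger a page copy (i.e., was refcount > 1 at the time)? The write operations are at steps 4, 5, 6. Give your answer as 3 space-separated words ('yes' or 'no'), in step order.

Op 1: fork(P0) -> P1. 2 ppages; refcounts: pp0:2 pp1:2
Op 2: read(P0, v1) -> 26. No state change.
Op 3: read(P1, v1) -> 26. No state change.
Op 4: write(P0, v0, 112). refcount(pp0)=2>1 -> COPY to pp2. 3 ppages; refcounts: pp0:1 pp1:2 pp2:1
Op 5: write(P0, v1, 105). refcount(pp1)=2>1 -> COPY to pp3. 4 ppages; refcounts: pp0:1 pp1:1 pp2:1 pp3:1
Op 6: write(P1, v0, 199). refcount(pp0)=1 -> write in place. 4 ppages; refcounts: pp0:1 pp1:1 pp2:1 pp3:1

yes yes no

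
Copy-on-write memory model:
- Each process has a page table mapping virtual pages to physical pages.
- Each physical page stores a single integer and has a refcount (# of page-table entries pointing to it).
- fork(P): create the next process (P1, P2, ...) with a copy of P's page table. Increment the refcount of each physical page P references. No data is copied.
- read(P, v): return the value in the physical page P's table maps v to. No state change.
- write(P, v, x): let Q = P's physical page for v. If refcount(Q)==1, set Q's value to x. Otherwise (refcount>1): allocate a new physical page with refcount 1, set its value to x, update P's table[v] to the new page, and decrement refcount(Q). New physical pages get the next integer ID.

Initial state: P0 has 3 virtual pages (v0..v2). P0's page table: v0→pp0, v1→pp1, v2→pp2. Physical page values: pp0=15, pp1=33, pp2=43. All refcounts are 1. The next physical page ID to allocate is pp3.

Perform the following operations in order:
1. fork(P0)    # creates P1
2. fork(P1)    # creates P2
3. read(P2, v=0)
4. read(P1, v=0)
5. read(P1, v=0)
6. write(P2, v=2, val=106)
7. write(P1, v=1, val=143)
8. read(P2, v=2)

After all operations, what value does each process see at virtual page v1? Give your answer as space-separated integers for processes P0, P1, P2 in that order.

Answer: 33 143 33

Derivation:
Op 1: fork(P0) -> P1. 3 ppages; refcounts: pp0:2 pp1:2 pp2:2
Op 2: fork(P1) -> P2. 3 ppages; refcounts: pp0:3 pp1:3 pp2:3
Op 3: read(P2, v0) -> 15. No state change.
Op 4: read(P1, v0) -> 15. No state change.
Op 5: read(P1, v0) -> 15. No state change.
Op 6: write(P2, v2, 106). refcount(pp2)=3>1 -> COPY to pp3. 4 ppages; refcounts: pp0:3 pp1:3 pp2:2 pp3:1
Op 7: write(P1, v1, 143). refcount(pp1)=3>1 -> COPY to pp4. 5 ppages; refcounts: pp0:3 pp1:2 pp2:2 pp3:1 pp4:1
Op 8: read(P2, v2) -> 106. No state change.
P0: v1 -> pp1 = 33
P1: v1 -> pp4 = 143
P2: v1 -> pp1 = 33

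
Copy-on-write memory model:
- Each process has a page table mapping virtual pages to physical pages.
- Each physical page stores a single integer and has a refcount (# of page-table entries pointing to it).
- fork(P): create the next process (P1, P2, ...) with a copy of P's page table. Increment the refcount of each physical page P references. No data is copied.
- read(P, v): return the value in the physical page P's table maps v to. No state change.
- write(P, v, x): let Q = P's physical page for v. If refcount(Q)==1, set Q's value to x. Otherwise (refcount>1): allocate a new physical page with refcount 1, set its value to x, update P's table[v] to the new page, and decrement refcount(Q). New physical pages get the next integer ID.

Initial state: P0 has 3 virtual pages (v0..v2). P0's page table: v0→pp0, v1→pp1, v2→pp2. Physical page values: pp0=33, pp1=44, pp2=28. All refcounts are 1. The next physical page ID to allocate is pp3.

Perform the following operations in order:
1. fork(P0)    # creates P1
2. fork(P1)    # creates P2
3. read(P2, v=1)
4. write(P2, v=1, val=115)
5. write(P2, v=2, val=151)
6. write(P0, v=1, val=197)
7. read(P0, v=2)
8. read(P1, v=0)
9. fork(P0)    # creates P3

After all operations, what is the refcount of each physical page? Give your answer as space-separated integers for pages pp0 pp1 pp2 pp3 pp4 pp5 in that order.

Op 1: fork(P0) -> P1. 3 ppages; refcounts: pp0:2 pp1:2 pp2:2
Op 2: fork(P1) -> P2. 3 ppages; refcounts: pp0:3 pp1:3 pp2:3
Op 3: read(P2, v1) -> 44. No state change.
Op 4: write(P2, v1, 115). refcount(pp1)=3>1 -> COPY to pp3. 4 ppages; refcounts: pp0:3 pp1:2 pp2:3 pp3:1
Op 5: write(P2, v2, 151). refcount(pp2)=3>1 -> COPY to pp4. 5 ppages; refcounts: pp0:3 pp1:2 pp2:2 pp3:1 pp4:1
Op 6: write(P0, v1, 197). refcount(pp1)=2>1 -> COPY to pp5. 6 ppages; refcounts: pp0:3 pp1:1 pp2:2 pp3:1 pp4:1 pp5:1
Op 7: read(P0, v2) -> 28. No state change.
Op 8: read(P1, v0) -> 33. No state change.
Op 9: fork(P0) -> P3. 6 ppages; refcounts: pp0:4 pp1:1 pp2:3 pp3:1 pp4:1 pp5:2

Answer: 4 1 3 1 1 2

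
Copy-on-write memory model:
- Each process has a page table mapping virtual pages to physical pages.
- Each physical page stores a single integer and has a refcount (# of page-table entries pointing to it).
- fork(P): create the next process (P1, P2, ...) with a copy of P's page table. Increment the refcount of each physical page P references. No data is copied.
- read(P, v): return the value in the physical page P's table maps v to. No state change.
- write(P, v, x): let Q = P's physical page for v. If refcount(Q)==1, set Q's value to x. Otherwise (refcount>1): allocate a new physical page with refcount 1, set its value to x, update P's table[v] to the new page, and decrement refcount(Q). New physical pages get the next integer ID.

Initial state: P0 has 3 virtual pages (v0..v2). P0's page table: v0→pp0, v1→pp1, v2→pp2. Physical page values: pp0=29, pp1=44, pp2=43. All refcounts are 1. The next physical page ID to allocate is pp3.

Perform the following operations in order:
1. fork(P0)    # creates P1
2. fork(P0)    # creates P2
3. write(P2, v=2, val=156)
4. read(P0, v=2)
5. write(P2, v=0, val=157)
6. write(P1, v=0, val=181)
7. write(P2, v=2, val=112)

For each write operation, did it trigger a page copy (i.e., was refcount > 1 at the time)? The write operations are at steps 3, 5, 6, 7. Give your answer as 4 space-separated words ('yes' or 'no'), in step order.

Op 1: fork(P0) -> P1. 3 ppages; refcounts: pp0:2 pp1:2 pp2:2
Op 2: fork(P0) -> P2. 3 ppages; refcounts: pp0:3 pp1:3 pp2:3
Op 3: write(P2, v2, 156). refcount(pp2)=3>1 -> COPY to pp3. 4 ppages; refcounts: pp0:3 pp1:3 pp2:2 pp3:1
Op 4: read(P0, v2) -> 43. No state change.
Op 5: write(P2, v0, 157). refcount(pp0)=3>1 -> COPY to pp4. 5 ppages; refcounts: pp0:2 pp1:3 pp2:2 pp3:1 pp4:1
Op 6: write(P1, v0, 181). refcount(pp0)=2>1 -> COPY to pp5. 6 ppages; refcounts: pp0:1 pp1:3 pp2:2 pp3:1 pp4:1 pp5:1
Op 7: write(P2, v2, 112). refcount(pp3)=1 -> write in place. 6 ppages; refcounts: pp0:1 pp1:3 pp2:2 pp3:1 pp4:1 pp5:1

yes yes yes no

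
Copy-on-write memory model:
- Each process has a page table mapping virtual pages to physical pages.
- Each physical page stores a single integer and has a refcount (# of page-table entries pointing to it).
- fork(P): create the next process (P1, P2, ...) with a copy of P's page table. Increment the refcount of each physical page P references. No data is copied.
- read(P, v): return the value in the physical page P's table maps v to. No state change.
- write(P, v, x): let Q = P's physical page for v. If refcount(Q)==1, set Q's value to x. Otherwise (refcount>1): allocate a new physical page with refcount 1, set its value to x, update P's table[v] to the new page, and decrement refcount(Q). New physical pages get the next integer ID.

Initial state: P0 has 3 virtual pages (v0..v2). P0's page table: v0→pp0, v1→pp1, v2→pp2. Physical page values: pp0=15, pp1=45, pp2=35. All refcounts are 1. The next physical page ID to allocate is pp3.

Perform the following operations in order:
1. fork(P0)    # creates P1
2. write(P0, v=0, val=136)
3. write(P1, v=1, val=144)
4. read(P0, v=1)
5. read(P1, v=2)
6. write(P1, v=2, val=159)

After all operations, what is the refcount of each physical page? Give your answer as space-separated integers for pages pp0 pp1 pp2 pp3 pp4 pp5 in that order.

Answer: 1 1 1 1 1 1

Derivation:
Op 1: fork(P0) -> P1. 3 ppages; refcounts: pp0:2 pp1:2 pp2:2
Op 2: write(P0, v0, 136). refcount(pp0)=2>1 -> COPY to pp3. 4 ppages; refcounts: pp0:1 pp1:2 pp2:2 pp3:1
Op 3: write(P1, v1, 144). refcount(pp1)=2>1 -> COPY to pp4. 5 ppages; refcounts: pp0:1 pp1:1 pp2:2 pp3:1 pp4:1
Op 4: read(P0, v1) -> 45. No state change.
Op 5: read(P1, v2) -> 35. No state change.
Op 6: write(P1, v2, 159). refcount(pp2)=2>1 -> COPY to pp5. 6 ppages; refcounts: pp0:1 pp1:1 pp2:1 pp3:1 pp4:1 pp5:1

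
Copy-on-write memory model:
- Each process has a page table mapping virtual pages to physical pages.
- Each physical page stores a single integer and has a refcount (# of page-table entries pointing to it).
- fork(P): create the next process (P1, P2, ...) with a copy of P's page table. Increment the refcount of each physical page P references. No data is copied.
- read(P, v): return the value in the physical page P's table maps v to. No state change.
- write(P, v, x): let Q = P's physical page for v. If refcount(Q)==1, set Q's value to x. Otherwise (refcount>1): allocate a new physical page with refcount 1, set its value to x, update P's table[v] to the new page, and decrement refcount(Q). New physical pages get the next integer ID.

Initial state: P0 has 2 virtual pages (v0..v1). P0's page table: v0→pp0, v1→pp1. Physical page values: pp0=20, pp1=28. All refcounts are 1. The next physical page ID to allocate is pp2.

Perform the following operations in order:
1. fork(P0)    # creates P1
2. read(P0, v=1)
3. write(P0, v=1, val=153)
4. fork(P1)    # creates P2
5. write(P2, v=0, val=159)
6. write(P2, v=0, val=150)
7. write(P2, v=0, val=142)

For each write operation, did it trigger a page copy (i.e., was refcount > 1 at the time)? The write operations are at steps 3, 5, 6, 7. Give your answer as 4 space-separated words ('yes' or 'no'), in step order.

Op 1: fork(P0) -> P1. 2 ppages; refcounts: pp0:2 pp1:2
Op 2: read(P0, v1) -> 28. No state change.
Op 3: write(P0, v1, 153). refcount(pp1)=2>1 -> COPY to pp2. 3 ppages; refcounts: pp0:2 pp1:1 pp2:1
Op 4: fork(P1) -> P2. 3 ppages; refcounts: pp0:3 pp1:2 pp2:1
Op 5: write(P2, v0, 159). refcount(pp0)=3>1 -> COPY to pp3. 4 ppages; refcounts: pp0:2 pp1:2 pp2:1 pp3:1
Op 6: write(P2, v0, 150). refcount(pp3)=1 -> write in place. 4 ppages; refcounts: pp0:2 pp1:2 pp2:1 pp3:1
Op 7: write(P2, v0, 142). refcount(pp3)=1 -> write in place. 4 ppages; refcounts: pp0:2 pp1:2 pp2:1 pp3:1

yes yes no no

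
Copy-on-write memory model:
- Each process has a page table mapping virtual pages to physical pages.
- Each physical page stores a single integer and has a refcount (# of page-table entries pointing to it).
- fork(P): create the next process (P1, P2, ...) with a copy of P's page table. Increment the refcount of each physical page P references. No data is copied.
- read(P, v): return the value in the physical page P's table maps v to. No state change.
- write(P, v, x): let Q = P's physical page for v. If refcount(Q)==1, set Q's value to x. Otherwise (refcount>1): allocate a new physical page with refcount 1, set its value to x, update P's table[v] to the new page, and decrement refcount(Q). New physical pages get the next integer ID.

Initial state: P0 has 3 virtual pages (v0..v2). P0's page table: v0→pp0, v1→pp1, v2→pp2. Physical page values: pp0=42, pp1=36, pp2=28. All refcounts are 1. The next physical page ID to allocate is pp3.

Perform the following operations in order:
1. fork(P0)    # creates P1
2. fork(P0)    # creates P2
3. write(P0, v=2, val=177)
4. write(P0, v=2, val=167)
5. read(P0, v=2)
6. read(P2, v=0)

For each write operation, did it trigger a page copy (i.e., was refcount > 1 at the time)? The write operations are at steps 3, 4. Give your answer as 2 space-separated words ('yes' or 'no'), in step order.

Op 1: fork(P0) -> P1. 3 ppages; refcounts: pp0:2 pp1:2 pp2:2
Op 2: fork(P0) -> P2. 3 ppages; refcounts: pp0:3 pp1:3 pp2:3
Op 3: write(P0, v2, 177). refcount(pp2)=3>1 -> COPY to pp3. 4 ppages; refcounts: pp0:3 pp1:3 pp2:2 pp3:1
Op 4: write(P0, v2, 167). refcount(pp3)=1 -> write in place. 4 ppages; refcounts: pp0:3 pp1:3 pp2:2 pp3:1
Op 5: read(P0, v2) -> 167. No state change.
Op 6: read(P2, v0) -> 42. No state change.

yes no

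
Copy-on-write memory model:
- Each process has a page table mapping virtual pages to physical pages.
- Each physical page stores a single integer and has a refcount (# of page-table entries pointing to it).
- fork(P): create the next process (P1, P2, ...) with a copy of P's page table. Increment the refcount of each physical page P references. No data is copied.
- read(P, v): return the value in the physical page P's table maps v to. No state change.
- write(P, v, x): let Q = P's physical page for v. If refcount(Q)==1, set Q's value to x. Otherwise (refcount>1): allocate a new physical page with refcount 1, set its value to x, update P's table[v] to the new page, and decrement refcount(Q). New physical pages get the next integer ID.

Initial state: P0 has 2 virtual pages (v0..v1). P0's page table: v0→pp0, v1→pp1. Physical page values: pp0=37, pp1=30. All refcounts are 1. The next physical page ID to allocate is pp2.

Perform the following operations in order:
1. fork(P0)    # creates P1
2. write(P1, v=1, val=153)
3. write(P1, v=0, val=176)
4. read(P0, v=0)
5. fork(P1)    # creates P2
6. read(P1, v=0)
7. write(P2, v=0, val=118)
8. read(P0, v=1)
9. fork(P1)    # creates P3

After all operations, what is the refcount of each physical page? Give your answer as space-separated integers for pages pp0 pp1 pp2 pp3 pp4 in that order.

Op 1: fork(P0) -> P1. 2 ppages; refcounts: pp0:2 pp1:2
Op 2: write(P1, v1, 153). refcount(pp1)=2>1 -> COPY to pp2. 3 ppages; refcounts: pp0:2 pp1:1 pp2:1
Op 3: write(P1, v0, 176). refcount(pp0)=2>1 -> COPY to pp3. 4 ppages; refcounts: pp0:1 pp1:1 pp2:1 pp3:1
Op 4: read(P0, v0) -> 37. No state change.
Op 5: fork(P1) -> P2. 4 ppages; refcounts: pp0:1 pp1:1 pp2:2 pp3:2
Op 6: read(P1, v0) -> 176. No state change.
Op 7: write(P2, v0, 118). refcount(pp3)=2>1 -> COPY to pp4. 5 ppages; refcounts: pp0:1 pp1:1 pp2:2 pp3:1 pp4:1
Op 8: read(P0, v1) -> 30. No state change.
Op 9: fork(P1) -> P3. 5 ppages; refcounts: pp0:1 pp1:1 pp2:3 pp3:2 pp4:1

Answer: 1 1 3 2 1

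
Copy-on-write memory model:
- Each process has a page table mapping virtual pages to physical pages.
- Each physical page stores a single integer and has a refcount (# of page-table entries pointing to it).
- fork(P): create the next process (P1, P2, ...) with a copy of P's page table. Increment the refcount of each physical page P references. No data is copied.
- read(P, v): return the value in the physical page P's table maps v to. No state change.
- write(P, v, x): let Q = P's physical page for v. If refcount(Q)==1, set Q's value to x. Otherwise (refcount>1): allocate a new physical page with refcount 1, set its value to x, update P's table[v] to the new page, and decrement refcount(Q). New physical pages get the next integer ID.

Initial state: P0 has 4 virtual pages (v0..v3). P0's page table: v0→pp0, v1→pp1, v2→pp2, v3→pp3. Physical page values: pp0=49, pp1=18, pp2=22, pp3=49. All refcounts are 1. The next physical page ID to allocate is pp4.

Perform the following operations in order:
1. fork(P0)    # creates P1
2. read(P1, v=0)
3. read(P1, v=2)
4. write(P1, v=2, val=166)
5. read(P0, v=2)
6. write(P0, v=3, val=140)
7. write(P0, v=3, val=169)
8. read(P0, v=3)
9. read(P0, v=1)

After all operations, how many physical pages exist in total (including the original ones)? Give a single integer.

Op 1: fork(P0) -> P1. 4 ppages; refcounts: pp0:2 pp1:2 pp2:2 pp3:2
Op 2: read(P1, v0) -> 49. No state change.
Op 3: read(P1, v2) -> 22. No state change.
Op 4: write(P1, v2, 166). refcount(pp2)=2>1 -> COPY to pp4. 5 ppages; refcounts: pp0:2 pp1:2 pp2:1 pp3:2 pp4:1
Op 5: read(P0, v2) -> 22. No state change.
Op 6: write(P0, v3, 140). refcount(pp3)=2>1 -> COPY to pp5. 6 ppages; refcounts: pp0:2 pp1:2 pp2:1 pp3:1 pp4:1 pp5:1
Op 7: write(P0, v3, 169). refcount(pp5)=1 -> write in place. 6 ppages; refcounts: pp0:2 pp1:2 pp2:1 pp3:1 pp4:1 pp5:1
Op 8: read(P0, v3) -> 169. No state change.
Op 9: read(P0, v1) -> 18. No state change.

Answer: 6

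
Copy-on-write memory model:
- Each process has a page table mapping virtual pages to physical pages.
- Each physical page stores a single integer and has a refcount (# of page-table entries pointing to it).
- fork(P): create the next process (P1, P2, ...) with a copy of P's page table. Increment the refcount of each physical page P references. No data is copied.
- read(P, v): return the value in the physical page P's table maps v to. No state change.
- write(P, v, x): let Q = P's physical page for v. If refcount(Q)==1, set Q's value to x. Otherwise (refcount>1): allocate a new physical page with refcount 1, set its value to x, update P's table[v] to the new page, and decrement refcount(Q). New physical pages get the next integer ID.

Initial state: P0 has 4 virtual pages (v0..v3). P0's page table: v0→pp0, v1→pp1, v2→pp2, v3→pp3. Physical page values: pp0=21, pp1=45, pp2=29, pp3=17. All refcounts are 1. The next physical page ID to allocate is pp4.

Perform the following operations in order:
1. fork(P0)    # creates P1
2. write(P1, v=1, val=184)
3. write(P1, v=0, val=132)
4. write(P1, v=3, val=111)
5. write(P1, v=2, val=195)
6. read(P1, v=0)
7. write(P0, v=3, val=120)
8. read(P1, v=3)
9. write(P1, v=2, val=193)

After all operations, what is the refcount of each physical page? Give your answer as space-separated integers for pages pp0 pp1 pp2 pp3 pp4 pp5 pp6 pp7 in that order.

Op 1: fork(P0) -> P1. 4 ppages; refcounts: pp0:2 pp1:2 pp2:2 pp3:2
Op 2: write(P1, v1, 184). refcount(pp1)=2>1 -> COPY to pp4. 5 ppages; refcounts: pp0:2 pp1:1 pp2:2 pp3:2 pp4:1
Op 3: write(P1, v0, 132). refcount(pp0)=2>1 -> COPY to pp5. 6 ppages; refcounts: pp0:1 pp1:1 pp2:2 pp3:2 pp4:1 pp5:1
Op 4: write(P1, v3, 111). refcount(pp3)=2>1 -> COPY to pp6. 7 ppages; refcounts: pp0:1 pp1:1 pp2:2 pp3:1 pp4:1 pp5:1 pp6:1
Op 5: write(P1, v2, 195). refcount(pp2)=2>1 -> COPY to pp7. 8 ppages; refcounts: pp0:1 pp1:1 pp2:1 pp3:1 pp4:1 pp5:1 pp6:1 pp7:1
Op 6: read(P1, v0) -> 132. No state change.
Op 7: write(P0, v3, 120). refcount(pp3)=1 -> write in place. 8 ppages; refcounts: pp0:1 pp1:1 pp2:1 pp3:1 pp4:1 pp5:1 pp6:1 pp7:1
Op 8: read(P1, v3) -> 111. No state change.
Op 9: write(P1, v2, 193). refcount(pp7)=1 -> write in place. 8 ppages; refcounts: pp0:1 pp1:1 pp2:1 pp3:1 pp4:1 pp5:1 pp6:1 pp7:1

Answer: 1 1 1 1 1 1 1 1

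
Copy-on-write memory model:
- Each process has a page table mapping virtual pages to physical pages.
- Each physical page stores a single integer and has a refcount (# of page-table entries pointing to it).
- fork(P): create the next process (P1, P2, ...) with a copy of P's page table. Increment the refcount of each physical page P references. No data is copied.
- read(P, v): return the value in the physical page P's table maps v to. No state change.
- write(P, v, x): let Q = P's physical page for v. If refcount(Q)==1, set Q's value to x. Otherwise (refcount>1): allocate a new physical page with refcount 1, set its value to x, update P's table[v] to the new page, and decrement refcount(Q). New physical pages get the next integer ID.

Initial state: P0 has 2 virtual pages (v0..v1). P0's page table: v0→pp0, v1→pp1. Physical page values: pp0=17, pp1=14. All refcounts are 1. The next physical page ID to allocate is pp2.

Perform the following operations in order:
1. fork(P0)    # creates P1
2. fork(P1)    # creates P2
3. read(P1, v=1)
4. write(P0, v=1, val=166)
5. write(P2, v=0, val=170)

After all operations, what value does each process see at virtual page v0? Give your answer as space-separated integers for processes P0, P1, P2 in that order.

Op 1: fork(P0) -> P1. 2 ppages; refcounts: pp0:2 pp1:2
Op 2: fork(P1) -> P2. 2 ppages; refcounts: pp0:3 pp1:3
Op 3: read(P1, v1) -> 14. No state change.
Op 4: write(P0, v1, 166). refcount(pp1)=3>1 -> COPY to pp2. 3 ppages; refcounts: pp0:3 pp1:2 pp2:1
Op 5: write(P2, v0, 170). refcount(pp0)=3>1 -> COPY to pp3. 4 ppages; refcounts: pp0:2 pp1:2 pp2:1 pp3:1
P0: v0 -> pp0 = 17
P1: v0 -> pp0 = 17
P2: v0 -> pp3 = 170

Answer: 17 17 170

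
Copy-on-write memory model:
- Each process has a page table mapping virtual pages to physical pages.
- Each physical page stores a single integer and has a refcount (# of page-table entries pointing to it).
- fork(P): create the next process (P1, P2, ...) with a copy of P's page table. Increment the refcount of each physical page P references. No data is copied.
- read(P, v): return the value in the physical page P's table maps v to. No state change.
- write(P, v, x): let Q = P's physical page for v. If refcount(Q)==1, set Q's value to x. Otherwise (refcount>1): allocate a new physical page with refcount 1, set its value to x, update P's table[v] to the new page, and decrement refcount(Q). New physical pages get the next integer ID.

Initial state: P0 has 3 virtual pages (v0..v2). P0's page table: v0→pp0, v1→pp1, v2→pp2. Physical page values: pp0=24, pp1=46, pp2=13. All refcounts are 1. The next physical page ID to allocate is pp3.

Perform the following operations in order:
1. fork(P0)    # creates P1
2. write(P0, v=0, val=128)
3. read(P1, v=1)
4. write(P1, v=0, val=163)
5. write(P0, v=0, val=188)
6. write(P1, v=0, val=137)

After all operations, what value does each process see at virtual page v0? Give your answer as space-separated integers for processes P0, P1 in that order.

Op 1: fork(P0) -> P1. 3 ppages; refcounts: pp0:2 pp1:2 pp2:2
Op 2: write(P0, v0, 128). refcount(pp0)=2>1 -> COPY to pp3. 4 ppages; refcounts: pp0:1 pp1:2 pp2:2 pp3:1
Op 3: read(P1, v1) -> 46. No state change.
Op 4: write(P1, v0, 163). refcount(pp0)=1 -> write in place. 4 ppages; refcounts: pp0:1 pp1:2 pp2:2 pp3:1
Op 5: write(P0, v0, 188). refcount(pp3)=1 -> write in place. 4 ppages; refcounts: pp0:1 pp1:2 pp2:2 pp3:1
Op 6: write(P1, v0, 137). refcount(pp0)=1 -> write in place. 4 ppages; refcounts: pp0:1 pp1:2 pp2:2 pp3:1
P0: v0 -> pp3 = 188
P1: v0 -> pp0 = 137

Answer: 188 137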